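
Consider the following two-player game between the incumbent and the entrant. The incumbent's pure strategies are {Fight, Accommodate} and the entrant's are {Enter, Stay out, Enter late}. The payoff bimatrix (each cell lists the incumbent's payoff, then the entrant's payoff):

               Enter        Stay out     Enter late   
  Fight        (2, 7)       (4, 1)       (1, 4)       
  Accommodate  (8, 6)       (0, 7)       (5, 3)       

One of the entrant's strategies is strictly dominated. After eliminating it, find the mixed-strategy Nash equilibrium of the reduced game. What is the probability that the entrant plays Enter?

The entrant's strategy Enter late is strictly dominated by Enter: 7 > 4 and 6 > 3. Eliminate Enter late.
Set the incumbent's expected payoff from Fight equal to that from Accommodate:
  the incumbent's expected payoff from Fight: q·2 + (1−q)·4 = -2q + 4
  the incumbent's expected payoff from Accommodate: q·8 + (1−q)·0 = 8q
  -2q + 4 = 8q  ⇒  -10q = -4  ⇒  q = 2/5.

q = 2/5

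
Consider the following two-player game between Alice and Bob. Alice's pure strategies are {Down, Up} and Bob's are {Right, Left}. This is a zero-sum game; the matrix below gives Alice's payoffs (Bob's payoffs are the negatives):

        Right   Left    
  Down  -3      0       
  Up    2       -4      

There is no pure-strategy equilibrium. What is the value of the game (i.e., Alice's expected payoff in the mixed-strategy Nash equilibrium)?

In a mixed equilibrium Alice is indifferent between Down and Up; this condition fixes q.
  Alice's expected payoff from Down: q·(-3) + (1−q)·0 = -3q
  Alice's expected payoff from Up: q·2 + (1−q)·(-4) = 6q - 4
  -3q = 6q - 4  ⇒  -9q = -4  ⇒  q = 4/9.
The value is Alice's expected payoff against this mix (using Down): (4/9)·(-3) + (5/9)·0 = -4/3.

v = -4/3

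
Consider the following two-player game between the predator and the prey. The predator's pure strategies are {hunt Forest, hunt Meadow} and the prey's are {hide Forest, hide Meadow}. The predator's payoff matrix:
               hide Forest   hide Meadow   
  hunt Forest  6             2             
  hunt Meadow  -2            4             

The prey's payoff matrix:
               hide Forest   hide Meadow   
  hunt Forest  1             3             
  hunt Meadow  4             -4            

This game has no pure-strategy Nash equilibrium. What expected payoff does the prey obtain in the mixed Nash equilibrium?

8/5

Set the prey's expected payoff from hide Forest equal to that from hide Meadow:
  the prey's payoff from hide Forest: p·1 + (1−p)·4 = -3p + 4
  the prey's payoff from hide Meadow: p·3 + (1−p)·(-4) = 7p - 4
  -3p + 4 = 7p - 4  ⇒  -10p = -8  ⇒  p = 4/5.
At equilibrium the prey is indifferent across columns, so the prey's payoff equals the payoff from hide Forest: (4/5)·1 + (1/5)·4 = 8/5.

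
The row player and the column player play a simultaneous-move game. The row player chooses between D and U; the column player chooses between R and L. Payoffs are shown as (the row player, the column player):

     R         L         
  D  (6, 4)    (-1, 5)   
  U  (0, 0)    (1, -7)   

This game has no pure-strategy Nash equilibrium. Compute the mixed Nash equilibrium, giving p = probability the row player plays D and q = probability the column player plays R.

The column player's indifference between R and L determines the row player's mixing probability p:
  the column player's expected payoff from R: p·4 + (1−p)·0 = 4p
  the column player's expected payoff from L: p·5 + (1−p)·(-7) = 12p - 7
  4p = 12p - 7  ⇒  -8p = -7  ⇒  p = 7/8.
The row player's indifference between D and U determines the column player's mixing probability q:
  the row player's payoff to D: q·6 + (1−q)·(-1) = 7q - 1
  the row player's payoff to U: q·0 + (1−q)·1 = -q + 1
  7q - 1 = -q + 1  ⇒  8q = 2  ⇒  q = 1/4.

p = 7/8, q = 1/4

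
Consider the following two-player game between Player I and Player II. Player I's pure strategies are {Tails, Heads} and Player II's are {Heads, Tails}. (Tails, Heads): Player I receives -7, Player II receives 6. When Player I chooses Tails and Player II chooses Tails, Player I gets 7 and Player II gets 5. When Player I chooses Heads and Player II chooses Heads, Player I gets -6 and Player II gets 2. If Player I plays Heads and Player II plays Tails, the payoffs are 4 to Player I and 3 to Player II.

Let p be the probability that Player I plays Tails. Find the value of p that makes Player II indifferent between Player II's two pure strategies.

Player II's indifference between Heads and Tails determines Player I's mixing probability p:
  Player II's expected payoff from Heads: p·6 + (1−p)·2 = 4p + 2
  Player II's expected payoff from Tails: p·5 + (1−p)·3 = 2p + 3
  4p + 2 = 2p + 3  ⇒  2p = 1  ⇒  p = 1/2.

p = 1/2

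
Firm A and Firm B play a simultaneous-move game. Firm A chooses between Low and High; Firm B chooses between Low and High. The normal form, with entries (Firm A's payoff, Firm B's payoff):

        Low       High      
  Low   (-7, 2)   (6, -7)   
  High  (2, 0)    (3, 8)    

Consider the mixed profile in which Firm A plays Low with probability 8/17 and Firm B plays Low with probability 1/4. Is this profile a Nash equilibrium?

Check Firm B's indifference given Firm A's mix p = 8/17:
  payoff from Low = 16/17; payoff from High = 16/17 — equal.
Check Firm A's indifference given Firm B's mix q = 1/4:
  payoff from Low = 11/4; payoff from High = 11/4 — equal.
Both players are indifferent, so neither can profitably deviate.

Yes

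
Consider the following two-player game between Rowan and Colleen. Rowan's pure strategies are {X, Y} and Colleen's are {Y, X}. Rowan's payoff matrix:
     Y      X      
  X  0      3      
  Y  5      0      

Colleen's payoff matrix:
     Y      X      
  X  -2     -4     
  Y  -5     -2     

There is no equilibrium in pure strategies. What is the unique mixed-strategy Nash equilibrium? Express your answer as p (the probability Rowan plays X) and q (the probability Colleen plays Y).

p = 3/5, q = 3/8

Rowan's mix must leave Colleen indifferent between Y and X.
  Colleen's expected payoff from Y: p·(-2) + (1−p)·(-5) = 3p - 5
  Colleen's expected payoff from X: p·(-4) + (1−p)·(-2) = -2p - 2
  3p - 5 = -2p - 2  ⇒  5p = 3  ⇒  p = 3/5.
In a mixed equilibrium Rowan is indifferent between X and Y; this condition fixes q.
  Rowan's payoff from X: q·0 + (1−q)·3 = -3q + 3
  Rowan's payoff from Y: q·5 + (1−q)·0 = 5q
  -3q + 3 = 5q  ⇒  -8q = -3  ⇒  q = 3/8.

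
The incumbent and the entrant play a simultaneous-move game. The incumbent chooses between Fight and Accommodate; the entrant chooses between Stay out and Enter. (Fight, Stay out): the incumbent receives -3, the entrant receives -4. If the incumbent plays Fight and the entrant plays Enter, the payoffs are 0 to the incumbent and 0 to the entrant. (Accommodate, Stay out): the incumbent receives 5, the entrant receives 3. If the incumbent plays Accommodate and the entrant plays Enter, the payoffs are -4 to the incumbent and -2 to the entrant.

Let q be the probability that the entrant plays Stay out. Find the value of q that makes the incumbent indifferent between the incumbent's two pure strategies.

q = 1/3

The entrant's mix must leave the incumbent indifferent between Fight and Accommodate.
  the incumbent's payoff to Fight: q·(-3) + (1−q)·0 = -3q
  the incumbent's payoff to Accommodate: q·5 + (1−q)·(-4) = 9q - 4
  -3q = 9q - 4  ⇒  -12q = -4  ⇒  q = 1/3.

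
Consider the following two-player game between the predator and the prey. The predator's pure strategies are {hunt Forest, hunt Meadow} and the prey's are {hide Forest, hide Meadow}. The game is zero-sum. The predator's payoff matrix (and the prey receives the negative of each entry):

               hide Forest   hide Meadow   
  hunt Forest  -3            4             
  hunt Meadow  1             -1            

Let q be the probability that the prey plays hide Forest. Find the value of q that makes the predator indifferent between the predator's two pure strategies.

q = 5/9

The prey's mix must leave the predator indifferent between hunt Forest and hunt Meadow.
  the predator's payoff to hunt Forest: q·(-3) + (1−q)·4 = -7q + 4
  the predator's payoff to hunt Meadow: q·1 + (1−q)·(-1) = 2q - 1
  -7q + 4 = 2q - 1  ⇒  -9q = -5  ⇒  q = 5/9.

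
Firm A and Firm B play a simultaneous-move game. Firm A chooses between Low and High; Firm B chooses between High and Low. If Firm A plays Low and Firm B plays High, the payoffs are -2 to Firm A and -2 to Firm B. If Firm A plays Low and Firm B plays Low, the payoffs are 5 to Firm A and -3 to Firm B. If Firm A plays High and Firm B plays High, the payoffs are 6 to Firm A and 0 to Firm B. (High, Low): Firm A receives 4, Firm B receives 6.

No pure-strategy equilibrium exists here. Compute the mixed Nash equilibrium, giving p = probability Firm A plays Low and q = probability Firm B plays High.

Firm A's mix must leave Firm B indifferent between High and Low.
  Firm B's expected payoff from High: p·(-2) + (1−p)·0 = -2p
  Firm B's expected payoff from Low: p·(-3) + (1−p)·6 = -9p + 6
  -2p = -9p + 6  ⇒  7p = 6  ⇒  p = 6/7.
For Firm A to be willing to mix, Firm A must be indifferent between Low and High, which pins down Firm B's mix.
  Firm A's payoff from Low: q·(-2) + (1−q)·5 = -7q + 5
  Firm A's payoff from High: q·6 + (1−q)·4 = 2q + 4
  -7q + 5 = 2q + 4  ⇒  -9q = -1  ⇒  q = 1/9.

p = 6/7, q = 1/9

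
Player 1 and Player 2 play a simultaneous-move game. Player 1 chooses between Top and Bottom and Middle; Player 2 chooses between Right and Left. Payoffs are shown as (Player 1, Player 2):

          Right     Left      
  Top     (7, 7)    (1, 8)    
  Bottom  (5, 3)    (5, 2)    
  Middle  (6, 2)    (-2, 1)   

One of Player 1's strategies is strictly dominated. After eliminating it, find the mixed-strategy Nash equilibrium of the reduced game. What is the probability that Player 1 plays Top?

p = 1/2

Player 1's strategy Middle is strictly dominated by Top: 7 > 6 and 1 > -2. Eliminate Middle.
Set Player 2's expected payoff from Right equal to that from Left:
  Player 2's payoff to Right: p·7 + (1−p)·3 = 4p + 3
  Player 2's payoff to Left: p·8 + (1−p)·2 = 6p + 2
  4p + 3 = 6p + 2  ⇒  -2p = -1  ⇒  p = 1/2.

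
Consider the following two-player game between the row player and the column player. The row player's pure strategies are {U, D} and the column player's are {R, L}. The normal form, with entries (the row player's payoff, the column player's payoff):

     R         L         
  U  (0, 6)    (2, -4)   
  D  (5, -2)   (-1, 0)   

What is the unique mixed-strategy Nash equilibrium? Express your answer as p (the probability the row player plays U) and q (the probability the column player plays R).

The row player's mix must leave the column player indifferent between R and L.
  the column player's payoff from R: p·6 + (1−p)·(-2) = 8p - 2
  the column player's payoff from L: p·(-4) + (1−p)·0 = -4p
  8p - 2 = -4p  ⇒  12p = 2  ⇒  p = 1/6.
Set the row player's expected payoff from U equal to that from D:
  the row player's payoff from U: q·0 + (1−q)·2 = -2q + 2
  the row player's payoff from D: q·5 + (1−q)·(-1) = 6q - 1
  -2q + 2 = 6q - 1  ⇒  -8q = -3  ⇒  q = 3/8.

p = 1/6, q = 3/8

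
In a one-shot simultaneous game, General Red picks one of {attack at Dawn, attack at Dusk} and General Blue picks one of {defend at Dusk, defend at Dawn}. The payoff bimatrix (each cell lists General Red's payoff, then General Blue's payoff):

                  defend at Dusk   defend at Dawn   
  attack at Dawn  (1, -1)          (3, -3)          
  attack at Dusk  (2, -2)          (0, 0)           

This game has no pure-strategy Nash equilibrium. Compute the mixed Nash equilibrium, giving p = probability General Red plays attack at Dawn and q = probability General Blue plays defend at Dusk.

In a mixed equilibrium General Blue is indifferent between defend at Dusk and defend at Dawn; this condition fixes p.
  General Blue's payoff to defend at Dusk: p·(-1) + (1−p)·(-2) = p - 2
  General Blue's payoff to defend at Dawn: p·(-3) + (1−p)·0 = -3p
  p - 2 = -3p  ⇒  4p = 2  ⇒  p = 1/2.
Set General Red's expected payoff from attack at Dawn equal to that from attack at Dusk:
  General Red's expected payoff from attack at Dawn: q·1 + (1−q)·3 = -2q + 3
  General Red's expected payoff from attack at Dusk: q·2 + (1−q)·0 = 2q
  -2q + 3 = 2q  ⇒  -4q = -3  ⇒  q = 3/4.

p = 1/2, q = 3/4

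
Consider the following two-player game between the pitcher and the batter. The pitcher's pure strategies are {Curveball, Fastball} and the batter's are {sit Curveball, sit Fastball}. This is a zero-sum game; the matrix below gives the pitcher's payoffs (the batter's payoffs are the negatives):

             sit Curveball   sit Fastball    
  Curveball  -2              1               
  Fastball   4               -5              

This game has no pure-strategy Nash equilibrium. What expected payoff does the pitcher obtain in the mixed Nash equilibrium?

In a mixed equilibrium the pitcher is indifferent between Curveball and Fastball; this condition fixes q.
  the pitcher's payoff to Curveball: q·(-2) + (1−q)·1 = -3q + 1
  the pitcher's payoff to Fastball: q·4 + (1−q)·(-5) = 9q - 5
  -3q + 1 = 9q - 5  ⇒  -12q = -6  ⇒  q = 1/2.
At equilibrium the pitcher is indifferent across rows, so the pitcher's payoff equals the payoff from Curveball: (1/2)·(-2) + (1/2)·1 = -1/2.

-1/2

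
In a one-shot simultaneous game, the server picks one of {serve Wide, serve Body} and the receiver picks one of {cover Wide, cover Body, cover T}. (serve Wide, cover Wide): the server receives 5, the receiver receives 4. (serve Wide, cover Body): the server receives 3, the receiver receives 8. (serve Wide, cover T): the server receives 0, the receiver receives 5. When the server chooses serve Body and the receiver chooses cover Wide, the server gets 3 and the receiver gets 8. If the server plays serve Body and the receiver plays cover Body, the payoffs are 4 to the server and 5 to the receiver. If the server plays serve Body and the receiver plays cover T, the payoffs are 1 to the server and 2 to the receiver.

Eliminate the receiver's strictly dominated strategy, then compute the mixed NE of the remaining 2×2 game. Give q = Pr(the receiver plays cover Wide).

The receiver's strategy cover T is strictly dominated by cover Body: 8 > 5 and 5 > 2. Eliminate cover T.
Set the server's expected payoff from serve Wide equal to that from serve Body:
  the server's expected payoff from serve Wide: q·5 + (1−q)·3 = 2q + 3
  the server's expected payoff from serve Body: q·3 + (1−q)·4 = -q + 4
  2q + 3 = -q + 4  ⇒  3q = 1  ⇒  q = 1/3.

q = 1/3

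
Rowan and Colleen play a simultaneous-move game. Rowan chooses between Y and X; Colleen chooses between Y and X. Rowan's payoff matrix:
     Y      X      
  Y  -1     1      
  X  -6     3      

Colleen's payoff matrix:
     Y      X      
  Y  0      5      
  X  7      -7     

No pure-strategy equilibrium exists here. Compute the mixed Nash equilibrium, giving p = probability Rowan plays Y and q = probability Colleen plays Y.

Rowan's mix must leave Colleen indifferent between Y and X.
  Colleen's payoff to Y: p·0 + (1−p)·7 = -7p + 7
  Colleen's payoff to X: p·5 + (1−p)·(-7) = 12p - 7
  -7p + 7 = 12p - 7  ⇒  -19p = -14  ⇒  p = 14/19.
Colleen's mix must leave Rowan indifferent between Y and X.
  Rowan's expected payoff from Y: q·(-1) + (1−q)·1 = -2q + 1
  Rowan's expected payoff from X: q·(-6) + (1−q)·3 = -9q + 3
  -2q + 1 = -9q + 3  ⇒  7q = 2  ⇒  q = 2/7.

p = 14/19, q = 2/7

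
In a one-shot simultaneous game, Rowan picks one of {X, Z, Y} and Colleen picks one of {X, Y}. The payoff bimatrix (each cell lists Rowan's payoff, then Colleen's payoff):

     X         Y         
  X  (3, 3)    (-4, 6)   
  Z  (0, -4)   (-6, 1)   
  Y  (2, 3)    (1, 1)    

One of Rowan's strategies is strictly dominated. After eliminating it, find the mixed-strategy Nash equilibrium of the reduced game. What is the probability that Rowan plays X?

Rowan's strategy Z is strictly dominated by X: 3 > 0 and -4 > -6. Eliminate Z.
Rowan's mix must leave Colleen indifferent between X and Y.
  Colleen's payoff from X: p·3 + (1−p)·3 = 3
  Colleen's payoff from Y: p·6 + (1−p)·1 = 5p + 1
  3 = 5p + 1  ⇒  -5p = -2  ⇒  p = 2/5.

p = 2/5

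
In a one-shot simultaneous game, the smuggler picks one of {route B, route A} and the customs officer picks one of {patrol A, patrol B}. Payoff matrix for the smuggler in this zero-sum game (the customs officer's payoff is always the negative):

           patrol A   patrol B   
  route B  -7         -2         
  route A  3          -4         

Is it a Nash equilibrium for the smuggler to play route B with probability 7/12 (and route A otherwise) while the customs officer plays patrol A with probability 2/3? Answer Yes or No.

Given the customs officer's mix q = 2/3, the smuggler's payoff from route B is -16/3 but from route A is 2/3. The smuggler strictly prefers route A, so the smuggler would not mix.
So the proposed profile is not a Nash equilibrium.

No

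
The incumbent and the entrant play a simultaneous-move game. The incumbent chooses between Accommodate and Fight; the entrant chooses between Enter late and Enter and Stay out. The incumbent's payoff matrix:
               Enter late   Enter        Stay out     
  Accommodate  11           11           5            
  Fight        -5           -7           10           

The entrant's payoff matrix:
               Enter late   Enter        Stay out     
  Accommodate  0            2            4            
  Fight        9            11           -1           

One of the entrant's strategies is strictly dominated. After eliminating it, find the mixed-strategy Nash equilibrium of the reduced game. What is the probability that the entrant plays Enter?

q = 5/23

The entrant's strategy Enter late is strictly dominated by Enter: 2 > 0 and 11 > 9. Eliminate Enter late.
The entrant's mix must leave the incumbent indifferent between Accommodate and Fight.
  the incumbent's expected payoff from Accommodate: q·11 + (1−q)·5 = 6q + 5
  the incumbent's expected payoff from Fight: q·(-7) + (1−q)·10 = -17q + 10
  6q + 5 = -17q + 10  ⇒  23q = 5  ⇒  q = 5/23.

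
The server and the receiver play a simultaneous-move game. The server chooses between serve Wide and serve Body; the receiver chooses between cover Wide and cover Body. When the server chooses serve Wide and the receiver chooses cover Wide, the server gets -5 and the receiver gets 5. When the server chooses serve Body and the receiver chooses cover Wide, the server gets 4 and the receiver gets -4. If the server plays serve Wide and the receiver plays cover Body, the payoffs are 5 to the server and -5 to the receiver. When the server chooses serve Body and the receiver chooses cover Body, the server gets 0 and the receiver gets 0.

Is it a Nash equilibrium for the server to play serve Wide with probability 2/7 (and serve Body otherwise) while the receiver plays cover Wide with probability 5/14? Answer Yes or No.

Yes

Check the receiver's indifference given the server's mix p = 2/7:
  payoff from cover Wide = -10/7; payoff from cover Body = -10/7 — equal.
Check the server's indifference given the receiver's mix q = 5/14:
  payoff from serve Wide = 10/7; payoff from serve Body = 10/7 — equal.
Both players are indifferent, so neither can profitably deviate.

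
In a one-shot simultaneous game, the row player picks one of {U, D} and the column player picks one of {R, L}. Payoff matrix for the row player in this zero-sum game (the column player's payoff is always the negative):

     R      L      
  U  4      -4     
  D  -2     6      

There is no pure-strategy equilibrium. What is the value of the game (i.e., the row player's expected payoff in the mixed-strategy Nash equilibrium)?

v = 1

For the row player to be willing to mix, the row player must be indifferent between U and D, which pins down the column player's mix.
  the row player's payoff from U: q·4 + (1−q)·(-4) = 8q - 4
  the row player's payoff from D: q·(-2) + (1−q)·6 = -8q + 6
  8q - 4 = -8q + 6  ⇒  16q = 10  ⇒  q = 5/8.
The value is the row player's expected payoff against this mix (using U): (5/8)·4 + (3/8)·(-4) = 1.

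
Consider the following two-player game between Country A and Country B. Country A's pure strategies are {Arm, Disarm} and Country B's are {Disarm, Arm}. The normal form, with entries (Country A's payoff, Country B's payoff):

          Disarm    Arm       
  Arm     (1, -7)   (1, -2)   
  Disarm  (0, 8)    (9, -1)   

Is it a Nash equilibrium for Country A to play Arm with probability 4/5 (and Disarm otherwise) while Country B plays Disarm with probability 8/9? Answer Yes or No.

No

Given Country A's mix p = 4/5, Country B's payoff from Disarm is -4 but from Arm is -9/5. Country B strictly prefers Arm, so Country B would not mix.
So the proposed profile is not a Nash equilibrium.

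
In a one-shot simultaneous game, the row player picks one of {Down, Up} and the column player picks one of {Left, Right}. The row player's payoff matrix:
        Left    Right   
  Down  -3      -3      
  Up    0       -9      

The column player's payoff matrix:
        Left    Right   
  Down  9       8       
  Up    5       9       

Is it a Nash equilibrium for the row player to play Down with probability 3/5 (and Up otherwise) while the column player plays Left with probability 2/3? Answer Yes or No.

Given the row player's mix p = 3/5, the column player's payoff from Left is 37/5 but from Right is 42/5. The column player strictly prefers Right, so the column player would not mix.
So the proposed profile is not a Nash equilibrium.

No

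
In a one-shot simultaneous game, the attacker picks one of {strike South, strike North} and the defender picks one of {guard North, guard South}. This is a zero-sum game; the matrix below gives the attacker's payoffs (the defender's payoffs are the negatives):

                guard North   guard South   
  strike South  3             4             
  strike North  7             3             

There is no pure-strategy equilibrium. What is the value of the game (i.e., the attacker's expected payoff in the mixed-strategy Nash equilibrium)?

The defender's mix must leave the attacker indifferent between strike South and strike North.
  the attacker's payoff to strike South: q·3 + (1−q)·4 = -q + 4
  the attacker's payoff to strike North: q·7 + (1−q)·3 = 4q + 3
  -q + 4 = 4q + 3  ⇒  -5q = -1  ⇒  q = 1/5.
The value is the attacker's expected payoff against this mix (using strike South): (1/5)·3 + (4/5)·4 = 19/5.

v = 19/5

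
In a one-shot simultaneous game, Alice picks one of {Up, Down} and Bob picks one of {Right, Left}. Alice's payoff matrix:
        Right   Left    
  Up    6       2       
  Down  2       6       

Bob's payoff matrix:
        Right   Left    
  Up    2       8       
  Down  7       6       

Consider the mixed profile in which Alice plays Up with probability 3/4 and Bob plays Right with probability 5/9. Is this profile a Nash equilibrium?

Given Alice's mix p = 3/4, Bob's payoff from Right is 13/4 but from Left is 15/2. Bob strictly prefers Left, so Bob would not mix.
So the proposed profile is not a Nash equilibrium.

No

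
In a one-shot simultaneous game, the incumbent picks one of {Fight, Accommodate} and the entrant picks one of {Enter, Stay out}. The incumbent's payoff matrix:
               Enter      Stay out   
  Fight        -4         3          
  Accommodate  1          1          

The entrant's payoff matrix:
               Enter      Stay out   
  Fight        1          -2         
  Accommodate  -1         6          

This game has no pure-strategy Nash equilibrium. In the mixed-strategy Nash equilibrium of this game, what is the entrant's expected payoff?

In a mixed equilibrium the entrant is indifferent between Enter and Stay out; this condition fixes p.
  the entrant's expected payoff from Enter: p·1 + (1−p)·(-1) = 2p - 1
  the entrant's expected payoff from Stay out: p·(-2) + (1−p)·6 = -8p + 6
  2p - 1 = -8p + 6  ⇒  10p = 7  ⇒  p = 7/10.
At equilibrium the entrant is indifferent across columns, so the entrant's payoff equals the payoff from Enter: (7/10)·1 + (3/10)·(-1) = 2/5.

2/5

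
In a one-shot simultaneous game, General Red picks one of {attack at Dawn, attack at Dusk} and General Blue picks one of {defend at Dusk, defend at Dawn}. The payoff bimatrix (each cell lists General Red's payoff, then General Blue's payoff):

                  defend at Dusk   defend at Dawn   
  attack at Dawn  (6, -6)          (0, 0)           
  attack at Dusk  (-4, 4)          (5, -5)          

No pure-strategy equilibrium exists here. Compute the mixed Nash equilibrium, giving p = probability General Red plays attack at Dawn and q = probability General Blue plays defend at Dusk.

Set General Blue's expected payoff from defend at Dusk equal to that from defend at Dawn:
  General Blue's expected payoff from defend at Dusk: p·(-6) + (1−p)·4 = -10p + 4
  General Blue's expected payoff from defend at Dawn: p·0 + (1−p)·(-5) = 5p - 5
  -10p + 4 = 5p - 5  ⇒  -15p = -9  ⇒  p = 3/5.
For General Red to be willing to mix, General Red must be indifferent between attack at Dawn and attack at Dusk, which pins down General Blue's mix.
  General Red's expected payoff from attack at Dawn: q·6 + (1−q)·0 = 6q
  General Red's expected payoff from attack at Dusk: q·(-4) + (1−q)·5 = -9q + 5
  6q = -9q + 5  ⇒  15q = 5  ⇒  q = 1/3.

p = 3/5, q = 1/3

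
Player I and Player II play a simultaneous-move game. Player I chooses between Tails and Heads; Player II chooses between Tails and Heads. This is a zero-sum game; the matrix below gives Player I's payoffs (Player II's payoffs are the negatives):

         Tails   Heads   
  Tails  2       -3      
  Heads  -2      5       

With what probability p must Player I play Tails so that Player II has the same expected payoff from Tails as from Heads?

p = 7/12

For Player II to be willing to mix, Player II must be indifferent between Tails and Heads, which pins down Player I's mix.
  Player II's payoff from Tails: p·(-2) + (1−p)·2 = -4p + 2
  Player II's payoff from Heads: p·3 + (1−p)·(-5) = 8p - 5
  -4p + 2 = 8p - 5  ⇒  -12p = -7  ⇒  p = 7/12.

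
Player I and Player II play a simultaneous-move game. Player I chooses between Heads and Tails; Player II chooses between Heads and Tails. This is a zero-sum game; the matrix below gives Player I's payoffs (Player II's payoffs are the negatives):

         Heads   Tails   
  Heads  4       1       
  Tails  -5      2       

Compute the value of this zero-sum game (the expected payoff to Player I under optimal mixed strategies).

For Player I to be willing to mix, Player I must be indifferent between Heads and Tails, which pins down Player II's mix.
  Player I's payoff from Heads: q·4 + (1−q)·1 = 3q + 1
  Player I's payoff from Tails: q·(-5) + (1−q)·2 = -7q + 2
  3q + 1 = -7q + 2  ⇒  10q = 1  ⇒  q = 1/10.
The value is Player I's expected payoff against this mix (using Heads): (1/10)·4 + (9/10)·1 = 13/10.

v = 13/10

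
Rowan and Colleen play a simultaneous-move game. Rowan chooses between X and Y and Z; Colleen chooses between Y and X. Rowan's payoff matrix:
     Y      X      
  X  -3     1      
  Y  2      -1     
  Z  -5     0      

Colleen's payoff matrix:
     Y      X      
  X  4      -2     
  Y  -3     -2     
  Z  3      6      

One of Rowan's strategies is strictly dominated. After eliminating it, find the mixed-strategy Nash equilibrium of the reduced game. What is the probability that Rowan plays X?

Rowan's strategy Z is strictly dominated by X: -3 > -5 and 1 > 0. Eliminate Z.
For Colleen to be willing to mix, Colleen must be indifferent between Y and X, which pins down Rowan's mix.
  Colleen's payoff from Y: p·4 + (1−p)·(-3) = 7p - 3
  Colleen's payoff from X: p·(-2) + (1−p)·(-2) = -2
  7p - 3 = -2  ⇒  7p = 1  ⇒  p = 1/7.

p = 1/7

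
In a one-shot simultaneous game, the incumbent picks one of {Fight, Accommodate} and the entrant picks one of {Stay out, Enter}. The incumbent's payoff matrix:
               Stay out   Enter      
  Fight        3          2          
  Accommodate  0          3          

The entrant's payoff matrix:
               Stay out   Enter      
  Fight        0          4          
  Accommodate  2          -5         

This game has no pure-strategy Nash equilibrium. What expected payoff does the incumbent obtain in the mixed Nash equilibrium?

Set the incumbent's expected payoff from Fight equal to that from Accommodate:
  the incumbent's payoff from Fight: q·3 + (1−q)·2 = q + 2
  the incumbent's payoff from Accommodate: q·0 + (1−q)·3 = -3q + 3
  q + 2 = -3q + 3  ⇒  4q = 1  ⇒  q = 1/4.
At equilibrium the incumbent is indifferent across rows, so the incumbent's payoff equals the payoff from Fight: (1/4)·3 + (3/4)·2 = 9/4.

9/4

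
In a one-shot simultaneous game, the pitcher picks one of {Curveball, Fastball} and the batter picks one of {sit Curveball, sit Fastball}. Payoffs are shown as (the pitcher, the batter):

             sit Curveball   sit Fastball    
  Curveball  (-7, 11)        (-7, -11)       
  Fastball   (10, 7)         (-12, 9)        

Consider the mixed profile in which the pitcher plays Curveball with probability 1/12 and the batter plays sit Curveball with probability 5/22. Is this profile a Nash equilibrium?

Check the batter's indifference given the pitcher's mix p = 1/12:
  payoff from sit Curveball = 22/3; payoff from sit Fastball = 22/3 — equal.
Check the pitcher's indifference given the batter's mix q = 5/22:
  payoff from Curveball = -7; payoff from Fastball = -7 — equal.
Both players are indifferent, so neither can profitably deviate.

Yes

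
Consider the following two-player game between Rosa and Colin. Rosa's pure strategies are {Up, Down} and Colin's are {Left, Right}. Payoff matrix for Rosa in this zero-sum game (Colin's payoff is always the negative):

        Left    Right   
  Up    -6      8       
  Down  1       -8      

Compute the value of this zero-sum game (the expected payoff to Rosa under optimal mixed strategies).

Set Rosa's expected payoff from Up equal to that from Down:
  Rosa's payoff to Up: q·(-6) + (1−q)·8 = -14q + 8
  Rosa's payoff to Down: q·1 + (1−q)·(-8) = 9q - 8
  -14q + 8 = 9q - 8  ⇒  -23q = -16  ⇒  q = 16/23.
The value is Rosa's expected payoff against this mix (using Up): (16/23)·(-6) + (7/23)·8 = -40/23.

v = -40/23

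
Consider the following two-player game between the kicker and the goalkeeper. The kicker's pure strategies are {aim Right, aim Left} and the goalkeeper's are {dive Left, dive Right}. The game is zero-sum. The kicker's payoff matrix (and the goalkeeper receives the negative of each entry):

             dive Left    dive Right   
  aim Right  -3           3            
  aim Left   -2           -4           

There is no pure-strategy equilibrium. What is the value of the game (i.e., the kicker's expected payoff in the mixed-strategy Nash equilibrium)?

In a mixed equilibrium the kicker is indifferent between aim Right and aim Left; this condition fixes q.
  the kicker's payoff to aim Right: q·(-3) + (1−q)·3 = -6q + 3
  the kicker's payoff to aim Left: q·(-2) + (1−q)·(-4) = 2q - 4
  -6q + 3 = 2q - 4  ⇒  -8q = -7  ⇒  q = 7/8.
The value is the kicker's expected payoff against this mix (using aim Right): (7/8)·(-3) + (1/8)·3 = -9/4.

v = -9/4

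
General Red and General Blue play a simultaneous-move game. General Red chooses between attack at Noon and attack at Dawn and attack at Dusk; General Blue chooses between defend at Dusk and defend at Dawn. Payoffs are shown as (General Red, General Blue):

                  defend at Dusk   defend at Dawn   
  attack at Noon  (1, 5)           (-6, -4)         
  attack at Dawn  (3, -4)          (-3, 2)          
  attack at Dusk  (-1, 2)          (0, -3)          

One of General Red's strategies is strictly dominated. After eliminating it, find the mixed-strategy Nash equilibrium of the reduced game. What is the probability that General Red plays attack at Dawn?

General Red's strategy attack at Noon is strictly dominated by attack at Dawn: 3 > 1 and -3 > -6. Eliminate attack at Noon.
For General Blue to be willing to mix, General Blue must be indifferent between defend at Dusk and defend at Dawn, which pins down General Red's mix.
  General Blue's expected payoff from defend at Dusk: p·(-4) + (1−p)·2 = -6p + 2
  General Blue's expected payoff from defend at Dawn: p·2 + (1−p)·(-3) = 5p - 3
  -6p + 2 = 5p - 3  ⇒  -11p = -5  ⇒  p = 5/11.

p = 5/11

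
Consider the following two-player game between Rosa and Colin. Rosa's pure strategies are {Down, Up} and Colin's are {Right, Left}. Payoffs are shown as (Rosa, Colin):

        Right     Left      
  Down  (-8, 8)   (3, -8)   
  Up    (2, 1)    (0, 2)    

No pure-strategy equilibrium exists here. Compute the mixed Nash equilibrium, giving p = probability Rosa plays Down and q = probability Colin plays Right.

p = 1/17, q = 3/13

In a mixed equilibrium Colin is indifferent between Right and Left; this condition fixes p.
  Colin's payoff from Right: p·8 + (1−p)·1 = 7p + 1
  Colin's payoff from Left: p·(-8) + (1−p)·2 = -10p + 2
  7p + 1 = -10p + 2  ⇒  17p = 1  ⇒  p = 1/17.
In a mixed equilibrium Rosa is indifferent between Down and Up; this condition fixes q.
  Rosa's expected payoff from Down: q·(-8) + (1−q)·3 = -11q + 3
  Rosa's expected payoff from Up: q·2 + (1−q)·0 = 2q
  -11q + 3 = 2q  ⇒  -13q = -3  ⇒  q = 3/13.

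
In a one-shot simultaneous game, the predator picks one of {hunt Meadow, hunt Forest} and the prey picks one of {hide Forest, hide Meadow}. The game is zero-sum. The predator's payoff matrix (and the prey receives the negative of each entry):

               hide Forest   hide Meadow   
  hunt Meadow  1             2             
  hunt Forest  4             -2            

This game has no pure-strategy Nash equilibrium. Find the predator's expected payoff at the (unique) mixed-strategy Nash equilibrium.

For the predator to be willing to mix, the predator must be indifferent between hunt Meadow and hunt Forest, which pins down the prey's mix.
  the predator's payoff from hunt Meadow: q·1 + (1−q)·2 = -q + 2
  the predator's payoff from hunt Forest: q·4 + (1−q)·(-2) = 6q - 2
  -q + 2 = 6q - 2  ⇒  -7q = -4  ⇒  q = 4/7.
At equilibrium the predator is indifferent across rows, so the predator's payoff equals the payoff from hunt Meadow: (4/7)·1 + (3/7)·2 = 10/7.

10/7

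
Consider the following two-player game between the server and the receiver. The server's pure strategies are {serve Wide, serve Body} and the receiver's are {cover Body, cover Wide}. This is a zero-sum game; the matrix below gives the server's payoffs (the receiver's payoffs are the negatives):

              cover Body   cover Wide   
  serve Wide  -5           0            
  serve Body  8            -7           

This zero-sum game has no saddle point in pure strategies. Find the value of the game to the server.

The server's indifference between serve Wide and serve Body determines the receiver's mixing probability q:
  the server's expected payoff from serve Wide: q·(-5) + (1−q)·0 = -5q
  the server's expected payoff from serve Body: q·8 + (1−q)·(-7) = 15q - 7
  -5q = 15q - 7  ⇒  -20q = -7  ⇒  q = 7/20.
The value is the server's expected payoff against this mix (using serve Wide): (7/20)·(-5) + (13/20)·0 = -7/4.

v = -7/4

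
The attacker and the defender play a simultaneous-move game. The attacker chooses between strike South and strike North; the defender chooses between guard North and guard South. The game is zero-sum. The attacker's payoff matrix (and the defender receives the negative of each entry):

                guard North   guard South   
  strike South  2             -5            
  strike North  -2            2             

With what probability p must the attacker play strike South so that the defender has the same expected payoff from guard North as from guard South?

For the defender to be willing to mix, the defender must be indifferent between guard North and guard South, which pins down the attacker's mix.
  the defender's expected payoff from guard North: p·(-2) + (1−p)·2 = -4p + 2
  the defender's expected payoff from guard South: p·5 + (1−p)·(-2) = 7p - 2
  -4p + 2 = 7p - 2  ⇒  -11p = -4  ⇒  p = 4/11.

p = 4/11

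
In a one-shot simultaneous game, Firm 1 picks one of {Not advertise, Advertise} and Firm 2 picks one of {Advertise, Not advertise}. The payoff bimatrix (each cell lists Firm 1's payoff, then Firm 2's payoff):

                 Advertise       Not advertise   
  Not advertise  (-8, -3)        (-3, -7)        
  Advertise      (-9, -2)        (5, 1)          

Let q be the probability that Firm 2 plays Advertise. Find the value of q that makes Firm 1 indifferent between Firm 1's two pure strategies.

q = 8/9

In a mixed equilibrium Firm 1 is indifferent between Not advertise and Advertise; this condition fixes q.
  Firm 1's payoff from Not advertise: q·(-8) + (1−q)·(-3) = -5q - 3
  Firm 1's payoff from Advertise: q·(-9) + (1−q)·5 = -14q + 5
  -5q - 3 = -14q + 5  ⇒  9q = 8  ⇒  q = 8/9.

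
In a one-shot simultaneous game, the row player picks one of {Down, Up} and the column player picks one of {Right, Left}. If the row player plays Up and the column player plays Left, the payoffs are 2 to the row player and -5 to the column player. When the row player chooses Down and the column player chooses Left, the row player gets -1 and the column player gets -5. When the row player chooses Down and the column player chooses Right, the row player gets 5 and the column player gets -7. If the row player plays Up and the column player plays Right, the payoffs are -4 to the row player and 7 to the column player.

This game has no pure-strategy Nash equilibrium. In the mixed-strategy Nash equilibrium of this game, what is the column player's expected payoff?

The row player's mix must leave the column player indifferent between Right and Left.
  the column player's expected payoff from Right: p·(-7) + (1−p)·7 = -14p + 7
  the column player's expected payoff from Left: p·(-5) + (1−p)·(-5) = -5
  -14p + 7 = -5  ⇒  -14p = -12  ⇒  p = 6/7.
At equilibrium the column player is indifferent across columns, so the column player's payoff equals the payoff from Right: (6/7)·(-7) + (1/7)·7 = -5.

-5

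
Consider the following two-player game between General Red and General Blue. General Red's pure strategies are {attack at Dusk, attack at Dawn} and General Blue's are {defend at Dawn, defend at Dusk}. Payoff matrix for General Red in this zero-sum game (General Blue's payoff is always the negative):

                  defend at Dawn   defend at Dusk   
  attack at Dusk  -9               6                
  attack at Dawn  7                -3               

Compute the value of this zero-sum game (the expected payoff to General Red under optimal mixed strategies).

Set General Red's expected payoff from attack at Dusk equal to that from attack at Dawn:
  General Red's expected payoff from attack at Dusk: q·(-9) + (1−q)·6 = -15q + 6
  General Red's expected payoff from attack at Dawn: q·7 + (1−q)·(-3) = 10q - 3
  -15q + 6 = 10q - 3  ⇒  -25q = -9  ⇒  q = 9/25.
The value is General Red's expected payoff against this mix (using attack at Dusk): (9/25)·(-9) + (16/25)·6 = 3/5.

v = 3/5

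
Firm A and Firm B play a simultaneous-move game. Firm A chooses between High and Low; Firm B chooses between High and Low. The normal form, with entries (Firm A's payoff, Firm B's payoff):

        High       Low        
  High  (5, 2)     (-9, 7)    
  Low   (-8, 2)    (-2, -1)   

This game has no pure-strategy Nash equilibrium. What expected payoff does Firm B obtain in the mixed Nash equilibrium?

For Firm B to be willing to mix, Firm B must be indifferent between High and Low, which pins down Firm A's mix.
  Firm B's expected payoff from High: p·2 + (1−p)·2 = 2
  Firm B's expected payoff from Low: p·7 + (1−p)·(-1) = 8p - 1
  2 = 8p - 1  ⇒  -8p = -3  ⇒  p = 3/8.
At equilibrium Firm B is indifferent across columns, so Firm B's payoff equals the payoff from High: (3/8)·2 + (5/8)·2 = 2.

2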